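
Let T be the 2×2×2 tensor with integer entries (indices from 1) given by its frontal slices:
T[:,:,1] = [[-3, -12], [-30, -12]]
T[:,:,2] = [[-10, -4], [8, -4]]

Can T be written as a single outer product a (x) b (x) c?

The mode-2 unfolding of T (rows indexed by j, columns by (i,k) = (1,1), (1,2), (2,1), (2,2)) is [[-3, -10, -30, 8], [-12, -4, -12, -4]].
There the 2×2 minor on rows j ∈ {1, 2}, columns (i,k) ∈ {(1,1), (1,2)} is det [[-3, -10], [-12, -4]] = -108 ≠ 0, so this unfolding has rank ≥ 2; CP rank is at least every unfolding rank, so rank(T) ≥ 2.
In particular rank(T) ≥ 2 > 1, so T is not rank-1.

No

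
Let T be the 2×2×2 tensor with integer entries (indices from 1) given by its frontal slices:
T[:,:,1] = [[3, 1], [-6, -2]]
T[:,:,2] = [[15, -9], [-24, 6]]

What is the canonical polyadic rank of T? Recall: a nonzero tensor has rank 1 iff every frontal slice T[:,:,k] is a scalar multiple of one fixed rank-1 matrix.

Lower bound: in the mode-3 unfolding of T (rows indexed by k, columns by (i,j)) the 2×2 minor on rows k ∈ {1, 2}, columns (i,j) ∈ {(1,1), (1,2)} is det [[3, 1], [15, -9]] = -42 ≠ 0, so that unfolding has rank ≥ 2 and hence rank(T) ≥ 2 (CP rank is at least every unfolding rank, though it can be larger).
Upper bound: with S_k = T[:,:,k], the two rank-1 terms a₁b₁ᵀ, a₂b₂ᵀ are the rank-1 members of the pencil x·S₁ + y·S₂.
det(x·S₁ + y·S₂) is −42·xy − 126·y² = (-42)·(x + 3·y)(y), vanishing at (x:y) = (3:-1) and (1:0).
M₁ = 3·S₁ − S₂ = [[-6, 12], [6, -12]] = (-6)·(1, -1)(1, -2)ᵀ and M₂ = S₁ = [[3, 1], [-6, -2]] = (1, -2)(3, 1)ᵀ, so take a₁ = (1, -1), b₁ = (1, -2), a₂ = (1, -2), b₂ = (3, 1).
Each slice is an integer combination of E₁ = a₁b₁ᵀ and E₂ = a₂b₂ᵀ: S₁ = E₂, S₂ = 6·E₁ + 3·E₂; reading off coefficients, c₁ = (0, 6) and c₂ = (1, 3).
Hence T = (1, -1) ⊗ (1, -2) ⊗ (0, 6) + (1, -2) ⊗ (3, 1) ⊗ (1, 3), so rank(T) ≤ 2.
These bounds meet, so rank(T) = 2.

2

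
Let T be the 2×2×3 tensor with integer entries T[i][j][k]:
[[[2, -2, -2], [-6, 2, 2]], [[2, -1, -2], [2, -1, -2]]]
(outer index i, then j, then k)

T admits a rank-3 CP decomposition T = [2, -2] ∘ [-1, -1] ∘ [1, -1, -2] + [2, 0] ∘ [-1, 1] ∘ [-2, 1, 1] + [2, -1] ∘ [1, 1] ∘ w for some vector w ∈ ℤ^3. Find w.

Subtract the known terms from T to get the rank-1 residual R = [2, -1] ∘ [1, 1] ∘ w, so R[i,j,k] = a[i]·b[j]·w[k]. Pick indices with nonzero a[0]·b[0] = (2)·(1) = 2. Only the fibre through (0,0,·) is needed: R[0,0,:] = T[0,0,:] − Σₗ aₗ[0]bₗ[0]cₗ = [2, -2, -2] − (2)·(-1)·[1, -1, -2] − (2)·(-1)·[-2, 1, 1] = [0, -2, -4]. Then w[k] = R[0,0,k] / 2 for each k, giving w = [0, -2, -4] / 2 = [0, -1, -2].

w = [0, -1, -2]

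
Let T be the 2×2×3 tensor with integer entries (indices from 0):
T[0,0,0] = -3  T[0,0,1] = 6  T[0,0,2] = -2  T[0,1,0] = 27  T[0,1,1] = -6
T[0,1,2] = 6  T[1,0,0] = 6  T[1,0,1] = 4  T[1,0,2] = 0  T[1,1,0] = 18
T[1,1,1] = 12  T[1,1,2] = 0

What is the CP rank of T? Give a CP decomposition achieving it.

rank(T) = 2

Lower bound: the mode-1 unfolding of T (rows indexed by i, columns by (j,k) = (0,0), (0,1), (0,2), (1,0), (1,1), (1,2)) is [[-3, 6, -2, 27, -6, 6], [6, 4, 0, 18, 12, 0]].
There the 2×2 minor on rows i ∈ {0, 1}, columns (j,k) ∈ {(0,0), (0,1)} is det [[-3, 6], [6, 4]] = -48 ≠ 0, so this unfolding has rank ≥ 2; CP rank is at least every unfolding rank, so rank(T) ≥ 2. (This is only a lower bound: in general the CP rank may exceed every unfolding rank, so we still need to exhibit 2 rank-1 terms summing to T.)
Upper bound — finding two terms. Write S_k = T[:,:,k] for the frontal slices: S₀ = [[-3, 27], [6, 18]], S₁ = [[6, -6], [4, 12]], S₂ = [[-2, 6], [0, 0]].
If T = a₁ ⊗ b₁ ⊗ c₁ + a₂ ⊗ b₂ ⊗ c₂ then each S_k = c₁[k]·a₁b₁ᵀ + c₂[k]·a₂b₂ᵀ. S₀ and S₁ are linearly independent, so a₁b₁ᵀ and a₂b₂ᵀ must span the same plane of matrices: they are the rank-1 matrices of the form x·S₀ + y·S₁.
det(x·S₀ + y·S₁) is −216·x² + 96·y² = (-24)·(3·x − 2·y)(3·x + 2·y), vanishing at (x:y) = (2:3) and (2:-3).
M₁ = 2·S₀ + 3·S₁ = [[12, 36], [24, 72]] = 12·[1, 2][1, 3]ᵀ and M₂ = 2·S₀ − 3·S₁ = [[-24, 72], [0, 0]] = (-24)·[1, 0][1, -3]ᵀ, so take a₁ = [1, 2], b₁ = [1, 3], a₂ = [1, 0], b₂ = [1, -3].
Each slice is an integer combination of E₁ = a₁b₁ᵀ and E₂ = a₂b₂ᵀ: S₀ = 3·E₁ − 6·E₂, S₁ = 2·E₁ + 4·E₂, S₂ = −2·E₂; reading off coefficients, c₁ = [3, 2, 0] and c₂ = [-6, 4, -2].
Hence T = [1, 2] ⊗ [1, 3] ⊗ [3, 2, 0] + [1, 0] ⊗ [1, -3] ⊗ [-6, 4, -2], so rank(T) ≤ 2.
These bounds meet, so rank(T) = 2.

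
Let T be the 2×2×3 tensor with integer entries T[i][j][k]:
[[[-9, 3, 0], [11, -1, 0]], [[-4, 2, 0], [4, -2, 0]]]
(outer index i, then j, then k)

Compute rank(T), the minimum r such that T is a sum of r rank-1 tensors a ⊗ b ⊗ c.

2

Lower bound: the mode-2 unfolding of T (rows indexed by j, columns by (i,k) = (0,0), (0,1), (0,2), (1,0), (1,1), (1,2)) is [[-9, 3, 0, -4, 2, 0], [11, -1, 0, 4, -2, 0]].
There the 2×2 minor on rows j ∈ {0, 1}, columns (i,k) ∈ {(0,0), (0,1)} is det [[-9, 3], [11, -1]] = -24 ≠ 0, so this unfolding has rank ≥ 2; CP rank is at least every unfolding rank, so rank(T) ≥ 2. (Flattening ranks never certify an upper bound on CP rank; for that we must actually write T with 2 rank-1 terms.)
Upper bound — finding two terms. Write S_k = T[:,:,k] for the frontal slices: S₀ = [[-9, 11], [-4, 4]], S₁ = [[3, -1], [2, -2]], S₂ = [[0, 0], [0, 0]].
If T = a₁ ⊗ b₁ ⊗ c₁ + a₂ ⊗ b₂ ⊗ c₂ then each S_k = c₁[k]·a₁b₁ᵀ + c₂[k]·a₂b₂ᵀ. S₀ and S₁ are linearly independent, so a₁b₁ᵀ and a₂b₂ᵀ must span the same plane of matrices: they are the rank-1 matrices of the form x·S₀ + y·S₁.
det(x·S₀ + y·S₁) is 8·x² + 4·xy − 4·y² = 4·(2·x − y)(x + y), vanishing at (x:y) = (1:2) and (1:-1).
M₁ = S₀ + 2·S₁ = [[-3, 9], [0, 0]] = (-3)·[1, 0][1, -3]ᵀ and M₂ = S₀ − S₁ = [[-12, 12], [-6, 6]] = (-6)·[2, 1][1, -1]ᵀ, so take a₁ = [1, 0], b₁ = [1, -3], a₂ = [2, 1], b₂ = [1, -1].
Each slice is an integer combination of E₁ = a₁b₁ᵀ and E₂ = a₂b₂ᵀ: S₀ = −E₁ − 4·E₂, S₁ = −E₁ + 2·E₂, S₂ = 0; reading off coefficients, c₁ = [-1, -1, 0] and c₂ = [-4, 2, 0].
Hence T = [1, 0] ⊗ [1, -3] ⊗ [-1, -1, 0] + [2, 1] ⊗ [1, -1] ⊗ [-4, 2, 0], so rank(T) ≤ 2.
These bounds meet, so rank(T) = 2.
Check entry T[1,1,2] = 0: (0)·(-3)·(0) + (1)·(-1)·(0) = 0.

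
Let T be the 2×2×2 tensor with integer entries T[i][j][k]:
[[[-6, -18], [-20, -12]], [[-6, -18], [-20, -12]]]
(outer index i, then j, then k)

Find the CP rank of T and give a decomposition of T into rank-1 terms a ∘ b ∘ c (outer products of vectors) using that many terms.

Lower bound: in the mode-2 unfolding of T (rows indexed by j, columns by (i,k)) the 2×2 minor on rows j ∈ {0, 1}, columns (i,k) ∈ {(0,0), (0,1)} is det [[-6, -18], [-20, -12]] = -288 ≠ 0, so that unfolding has rank ≥ 2 and hence rank(T) ≥ 2 (CP rank is at least every unfolding rank, though it can be larger).
Upper bound: T[i,:,:] = a[i]·M for every slice, with a = [1, 1] and M = [[-6, -18], [-20, -12]] (rows j, columns k).
Splitting M by its rows (j = 0, 1), M = [1, 0][-6, -18]ᵀ + [0, 1][-20, -12]ᵀ.
Hence T = [1, 1] ∘ [1, 0] ∘ [-6, -18] + [1, 1] ∘ [0, 1] ∘ [-20, -12], so rank(T) ≤ 2.
These bounds meet, so rank(T) = 2.

rank(T) = 2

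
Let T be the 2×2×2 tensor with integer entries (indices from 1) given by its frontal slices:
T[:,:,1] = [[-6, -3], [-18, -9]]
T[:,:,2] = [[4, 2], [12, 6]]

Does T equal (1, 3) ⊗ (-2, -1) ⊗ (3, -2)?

Reconstruct entrywise from the claimed factors. For example, T[2,1,2] = 12 and Σₗ aₗ[2]bₗ[1]cₗ[2] = (3)·(-2)·(-2) = 12; checking all 8 entries, every one matches. The claim holds.

Yes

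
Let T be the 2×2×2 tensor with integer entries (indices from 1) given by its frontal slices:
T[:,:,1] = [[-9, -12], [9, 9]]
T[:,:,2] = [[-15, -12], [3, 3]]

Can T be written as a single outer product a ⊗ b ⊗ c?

No

The mode-3 unfolding of T (rows indexed by k, columns by (i,j) = (1,1), (1,2), (2,1), (2,2)) is [[-9, -12, 9, 9], [-15, -12, 3, 3]].
There the 2×2 minor on rows k ∈ {1, 2}, columns (i,j) ∈ {(1,1), (1,2)} is det [[-9, -12], [-15, -12]] = -72 ≠ 0, so this unfolding has rank ≥ 2; CP rank is at least every unfolding rank, so rank(T) ≥ 2.
In particular rank(T) ≥ 2 > 1, so T is not rank-1.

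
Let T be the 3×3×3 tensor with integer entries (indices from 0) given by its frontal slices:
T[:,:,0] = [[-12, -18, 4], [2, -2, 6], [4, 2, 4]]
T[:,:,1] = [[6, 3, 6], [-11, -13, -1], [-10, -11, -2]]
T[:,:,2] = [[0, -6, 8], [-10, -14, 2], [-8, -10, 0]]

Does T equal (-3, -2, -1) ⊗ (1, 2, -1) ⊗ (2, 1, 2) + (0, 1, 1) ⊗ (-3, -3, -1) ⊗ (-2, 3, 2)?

Reconstruct entry (0,0,0) from the claimed factors: Σₗ aₗ[0]bₗ[0]cₗ[0] = (-3)·(1)·(2) + (0)·(-3)·(-2) = -6, but T[0,0,0] = -12. The claim is false.

No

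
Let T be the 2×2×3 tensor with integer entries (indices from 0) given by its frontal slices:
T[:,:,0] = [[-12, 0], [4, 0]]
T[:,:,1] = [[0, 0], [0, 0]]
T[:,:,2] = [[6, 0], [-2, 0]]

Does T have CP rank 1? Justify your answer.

Yes

If T = a (x) b (x) c then every fibre of T is a multiple of the corresponding factor, so read the factors off the fibres through the nonzero entry T[0,0,0] = -12.
The mode-1 fibre T[:,0,0] = [-12, 4] gives a = [3, -1] (primitive direction); the mode-2 fibre T[0,:,0] = [-12, 0] gives b = [1, 0]; then c[k] = T[0,0,k] / (a[0]·b[0]) = [-12, 0, 6] / 3 = [-4, 0, 2].
Expanding [3, -1] (x) [1, 0] (x) [-4, 0, 2] reproduces all 12 entries of T, so T = [3, -1] (x) [1, 0] (x) [-4, 0, 2] and rank(T) ≤ 1.
Equivalently every frontal slice T[:,:,k] is c[k] times the rank-1 matrix [3, -1] (x) [1, 0]. So T has rank 1 (it is nonzero).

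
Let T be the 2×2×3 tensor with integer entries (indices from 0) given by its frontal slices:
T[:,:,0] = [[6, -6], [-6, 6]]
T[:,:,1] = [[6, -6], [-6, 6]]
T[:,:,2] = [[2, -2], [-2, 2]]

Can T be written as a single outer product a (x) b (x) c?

Yes

If T = a (x) b (x) c then every fibre of T is a multiple of the corresponding factor, so read the factors off the fibres through the nonzero entry T[0,0,0] = 6.
The mode-1 fibre T[:,0,0] = [6, -6] gives a = [1, -1] (primitive direction); the mode-2 fibre T[0,:,0] = [6, -6] gives b = [1, -1]; then c[k] = T[0,0,k] / (a[0]·b[0]) = [6, 6, 2] / 1 = [6, 6, 2].
Expanding [1, -1] (x) [1, -1] (x) [6, 6, 2] reproduces all 12 entries of T, so T = [1, -1] (x) [1, -1] (x) [6, 6, 2] and rank(T) ≤ 1.
Equivalently every frontal slice T[:,:,k] is c[k] times the rank-1 matrix [1, -1] (x) [1, -1]. So T has rank 1 (it is nonzero).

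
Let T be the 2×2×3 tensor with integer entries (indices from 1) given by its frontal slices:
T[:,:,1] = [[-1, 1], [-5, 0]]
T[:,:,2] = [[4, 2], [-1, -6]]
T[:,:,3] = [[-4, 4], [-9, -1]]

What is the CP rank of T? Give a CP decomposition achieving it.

rank(T) = 3

Lower bound: in the mode-3 unfolding of T (rows indexed by k, columns by (i,j)) the 3×3 minor on rows k ∈ {1, 2, 3}, columns (i,j) ∈ {(1,1), (1,2), (2,1)} is det [[-1, 1, -5], [4, 2, -1], [-4, 4, -9]] = -66 ≠ 0, so that unfolding has rank ≥ 3 and hence rank(T) ≥ 3 (CP rank is at least every unfolding rank, though it can be larger).
Upper bound: T is a sum of 3 rank-1 terms, T = [1, -2] ⊗ [1, 1] ⊗ [1, 2, 2] + [2, -1] ⊗ [1, -1] ⊗ [1, -1, 1] + [2, 1] ⊗ [2, -1] ⊗ [-1, 1, -2] (written with every a and b primitive with positive leading entry and the scale carried by c; CP decompositions are not unique, and this one is verified by expanding entrywise), so rank(T) ≤ 3.
These bounds meet, so rank(T) = 3.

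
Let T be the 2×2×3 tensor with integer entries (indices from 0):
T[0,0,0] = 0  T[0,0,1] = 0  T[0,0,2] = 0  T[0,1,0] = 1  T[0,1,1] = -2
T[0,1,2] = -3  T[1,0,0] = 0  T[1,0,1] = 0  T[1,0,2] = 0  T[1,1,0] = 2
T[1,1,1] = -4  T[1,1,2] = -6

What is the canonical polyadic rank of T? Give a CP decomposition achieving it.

rank(T) = 1

Lower bound: T ≠ 0 (e.g. T[0,1,0] = 1), so rank(T) ≥ 1.
Upper bound: the mode-1 fibre T[:,1,0] = [1, 2] gives a = [1, 2] (primitive direction); the mode-2 fibre T[0,:,0] = [0, 1] gives b = [0, 1]; then c[k] = T[0,1,k] / (a[0]·b[1]) = [1, -2, -3] / 1 = [1, -2, -3].
Expanding [1, 2] (x) [0, 1] (x) [1, -2, -3] reproduces all 12 entries of T, so T = [1, 2] (x) [0, 1] (x) [1, -2, -3] and rank(T) ≤ 1.
These bounds meet, so rank(T) = 1.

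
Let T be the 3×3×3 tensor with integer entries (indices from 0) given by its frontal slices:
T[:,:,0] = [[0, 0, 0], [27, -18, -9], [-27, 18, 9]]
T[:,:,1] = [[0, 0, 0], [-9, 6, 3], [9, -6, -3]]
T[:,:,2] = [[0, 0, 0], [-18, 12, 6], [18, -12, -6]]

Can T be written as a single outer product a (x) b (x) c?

If T = a (x) b (x) c then every fibre of T is a multiple of the corresponding factor, so read the factors off the fibres through the nonzero entry T[1,0,0] = 27.
The mode-1 fibre T[:,0,0] = [0, 27, -27] gives a = [0, 1, -1] (primitive direction); the mode-2 fibre T[1,:,0] = [27, -18, -9] gives b = [3, -2, -1]; then c[k] = T[1,0,k] / (a[1]·b[0]) = [27, -9, -18] / 3 = [9, -3, -6].
Expanding [0, 1, -1] (x) [3, -2, -1] (x) [9, -3, -6] reproduces all 27 entries of T, so T = [0, 1, -1] (x) [3, -2, -1] (x) [9, -3, -6] and rank(T) ≤ 1.
Equivalently every frontal slice T[:,:,k] is c[k] times the rank-1 matrix [0, 1, -1] (x) [3, -2, -1]. So T has rank 1 (it is nonzero).

Yes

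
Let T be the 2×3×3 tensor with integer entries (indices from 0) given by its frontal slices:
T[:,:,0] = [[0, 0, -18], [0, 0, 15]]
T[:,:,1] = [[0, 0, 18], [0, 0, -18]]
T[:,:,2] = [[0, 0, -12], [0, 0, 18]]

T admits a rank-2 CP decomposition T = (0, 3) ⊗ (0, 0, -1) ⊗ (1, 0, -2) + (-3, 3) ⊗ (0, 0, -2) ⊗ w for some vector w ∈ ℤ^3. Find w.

Subtract the known terms from T to get the rank-1 residual R = (-3, 3) ⊗ (0, 0, -2) ⊗ w, so R[i,j,k] = a[i]·b[j]·w[k]. Pick indices with nonzero a[0]·b[2] = (-3)·(-2) = 6. Only the fibre through (0,2,·) is needed: R[0,2,:] = T[0,2,:] − Σₗ aₗ[0]bₗ[2]cₗ = [-18, 18, -12] − (0)·(-1)·(1, 0, -2) = [-18, 18, -12]. Then w[k] = R[0,2,k] / 6 for each k, giving w = [-18, 18, -12] / 6 = (-3, 3, -2).

w = (-3, 3, -2)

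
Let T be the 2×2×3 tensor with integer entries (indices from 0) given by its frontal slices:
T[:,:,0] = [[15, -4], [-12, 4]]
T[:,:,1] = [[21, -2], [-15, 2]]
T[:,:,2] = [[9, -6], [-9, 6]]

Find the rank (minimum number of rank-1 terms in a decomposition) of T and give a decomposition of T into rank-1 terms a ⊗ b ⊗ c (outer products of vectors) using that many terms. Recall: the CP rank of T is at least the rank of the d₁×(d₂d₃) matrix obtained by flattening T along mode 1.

rank(T) = 2

Lower bound: the mode-3 unfolding of T (rows indexed by k, columns by (i,j) = (0,0), (0,1), (1,0), (1,1)) is [[15, -4, -12, 4], [21, -2, -15, 2], [9, -6, -9, 6]].
There the 2×2 minor on rows k ∈ {0, 1}, columns (i,j) ∈ {(0,0), (0,1)} is det [[15, -4], [21, -2]] = 54 ≠ 0, so this unfolding has rank ≥ 2; CP rank is at least every unfolding rank, so rank(T) ≥ 2. (Unfolding ranks only ever bound the CP rank from below — rank(T) can be strictly larger than all of them — so the matching upper bound has to come from an explicit 2-term decomposition.)
Upper bound — finding two terms. Write S_k = T[:,:,k] for the frontal slices: S₀ = [[15, -4], [-12, 4]], S₁ = [[21, -2], [-15, 2]], S₂ = [[9, -6], [-9, 6]].
If T = a₁ ⊗ b₁ ⊗ c₁ + a₂ ⊗ b₂ ⊗ c₂ then each S_k = c₁[k]·a₁b₁ᵀ + c₂[k]·a₂b₂ᵀ. S₀ and S₁ are linearly independent, so a₁b₁ᵀ and a₂b₂ᵀ must span the same plane of matrices: they are the rank-1 matrices of the form x·S₀ + y·S₁.
det(x·S₀ + y·S₁) is 12·x² + 30·xy + 12·y² = 6·(x + 2·y)(2·x + y), vanishing at (x:y) = (2:-1) and (1:-2).
M₁ = 2·S₀ − S₁ = [[9, -6], [-9, 6]] = 3·(1, -1)(3, -2)ᵀ and M₂ = S₀ − 2·S₁ = [[-27, 0], [18, 0]] = (-9)·(3, -2)(1, 0)ᵀ, so take a₁ = (1, -1), b₁ = (3, -2), a₂ = (3, -2), b₂ = (1, 0).
Each slice is an integer combination of E₁ = a₁b₁ᵀ and E₂ = a₂b₂ᵀ: S₀ = 2·E₁ + 3·E₂, S₁ = E₁ + 6·E₂, S₂ = 3·E₁; reading off coefficients, c₁ = (2, 1, 3) and c₂ = (3, 6, 0).
Hence T = (1, -1) ⊗ (3, -2) ⊗ (2, 1, 3) + (3, -2) ⊗ (1, 0) ⊗ (3, 6, 0), so rank(T) ≤ 2.
These bounds meet, so rank(T) = 2.
Check entry T[1,1,1] = 2: (-1)·(-2)·(1) + (-2)·(0)·(6) = 2.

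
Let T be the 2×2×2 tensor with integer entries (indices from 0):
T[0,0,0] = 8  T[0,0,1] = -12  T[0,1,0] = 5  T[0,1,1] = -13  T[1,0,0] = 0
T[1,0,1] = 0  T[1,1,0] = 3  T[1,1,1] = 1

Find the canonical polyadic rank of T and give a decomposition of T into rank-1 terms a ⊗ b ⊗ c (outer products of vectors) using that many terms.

rank(T) = 2

Lower bound: the mode-3 unfolding of T (rows indexed by k, columns by (i,j) = (0,0), (0,1), (1,0), (1,1)) is [[8, 5, 0, 3], [-12, -13, 0, 1]].
There the 2×2 minor on rows k ∈ {0, 1}, columns (i,j) ∈ {(0,0), (0,1)} is det [[8, 5], [-12, -13]] = -44 ≠ 0, so this unfolding has rank ≥ 2; CP rank is at least every unfolding rank, so rank(T) ≥ 2. (Unfolding ranks only ever bound the CP rank from below — rank(T) can be strictly larger than all of them — so the matching upper bound has to come from an explicit 2-term decomposition.)
Upper bound — finding two terms. Write S_k = T[:,:,k] for the frontal slices: S₀ = [[8, 5], [0, 3]], S₁ = [[-12, -13], [0, 1]].
If T = a₁ ⊗ b₁ ⊗ c₁ + a₂ ⊗ b₂ ⊗ c₂ then each S_k = c₁[k]·a₁b₁ᵀ + c₂[k]·a₂b₂ᵀ. S₀ and S₁ are linearly independent, so a₁b₁ᵀ and a₂b₂ᵀ must span the same plane of matrices: they are the rank-1 matrices of the form x·S₀ + y·S₁.
det(x·S₀ + y·S₁) is 24·x² − 28·xy − 12·y² = 4·(2·x − 3·y)(3·x + y), vanishing at (x:y) = (3:2) and (1:-3).
M₁ = 3·S₀ + 2·S₁ = [[0, -11], [0, 11]] = (-11)·[1, -1][0, 1]ᵀ and M₂ = S₀ − 3·S₁ = [[44, 44], [0, 0]] = 44·[1, 0][1, 1]ᵀ, so take a₁ = [1, -1], b₁ = [0, 1], a₂ = [1, 0], b₂ = [1, 1].
Each slice is an integer combination of E₁ = a₁b₁ᵀ and E₂ = a₂b₂ᵀ: S₀ = −3·E₁ + 8·E₂, S₁ = −E₁ − 12·E₂; reading off coefficients, c₁ = [-3, -1] and c₂ = [8, -12].
Hence T = [1, -1] ⊗ [0, 1] ⊗ [-3, -1] + [1, 0] ⊗ [1, 1] ⊗ [8, -12], so rank(T) ≤ 2.
These bounds meet, so rank(T) = 2.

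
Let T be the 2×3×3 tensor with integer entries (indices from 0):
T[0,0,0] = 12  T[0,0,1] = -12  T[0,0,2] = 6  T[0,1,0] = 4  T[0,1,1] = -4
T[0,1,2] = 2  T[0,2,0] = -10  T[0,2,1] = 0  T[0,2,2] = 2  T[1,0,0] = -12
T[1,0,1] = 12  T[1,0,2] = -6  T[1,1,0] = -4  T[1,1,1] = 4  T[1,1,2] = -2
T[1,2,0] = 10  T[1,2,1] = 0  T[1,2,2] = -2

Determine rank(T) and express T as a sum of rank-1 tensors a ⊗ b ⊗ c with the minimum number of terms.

Lower bound: the mode-3 unfolding of T (rows indexed by k, columns by (i,j) = (0,0), (0,1), (0,2), (1,0), (1,1), (1,2)) is [[12, 4, -10, -12, -4, 10], [-12, -4, 0, 12, 4, 0], [6, 2, 2, -6, -2, -2]].
There the 2×2 minor on rows k ∈ {0, 1}, columns (i,j) ∈ {(0,0), (0,2)} is det [[12, -10], [-12, 0]] = -120 ≠ 0, so this unfolding has rank ≥ 2; CP rank is at least every unfolding rank, so rank(T) ≥ 2. (This is only a lower bound: in general the CP rank may exceed every unfolding rank, so we still need to exhibit 2 rank-1 terms summing to T.)
Upper bound — finding two terms. Every mode-1 slice of T is a multiple of one matrix: T[i,:,:] = a[i]·M with a = (1, -1) and M = [[12, -12, 6], [4, -4, 2], [-10, 0, 2]] (rows indexed by j, columns by k). So it suffices to write M as a sum of two rank-1 matrices.
The rows of M satisfy (row 0) = 3·(row 1), so splitting by rows, M = (3, 1, 0)(4, -4, 2)ᵀ + (0, 0, 1)(-10, 0, 2)ᵀ.
Hence T = (1, -1) ⊗ (3, 1, 0) ⊗ (4, -4, 2) + (1, -1) ⊗ (0, 0, 1) ⊗ (-10, 0, 2), so rank(T) ≤ 2.
These bounds meet, so rank(T) = 2.
Check entry T[0,2,1] = 0: (1)·(0)·(-4) + (1)·(1)·(0) = 0.

rank(T) = 2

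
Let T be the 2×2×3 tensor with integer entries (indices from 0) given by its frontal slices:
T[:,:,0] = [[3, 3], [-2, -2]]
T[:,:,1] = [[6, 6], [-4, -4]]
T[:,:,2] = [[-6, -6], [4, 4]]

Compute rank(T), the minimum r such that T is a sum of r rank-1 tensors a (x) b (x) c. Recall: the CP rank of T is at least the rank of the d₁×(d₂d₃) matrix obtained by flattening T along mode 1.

1

Lower bound: T ≠ 0 (e.g. T[0,0,0] = 3), so rank(T) ≥ 1.
Upper bound: if T = a (x) b (x) c then every fibre of T is a multiple of the corresponding factor, so read the factors off the fibres through the nonzero entry T[0,0,0] = 3.
The mode-1 fibre T[:,0,0] = [3, -2] gives a = [3, -2] (primitive direction); the mode-2 fibre T[0,:,0] = [3, 3] gives b = [1, 1]; then c[k] = T[0,0,k] / (a[0]·b[0]) = [3, 6, -6] / 3 = [1, 2, -2].
Expanding [3, -2] (x) [1, 1] (x) [1, 2, -2] reproduces all 12 entries of T, so T = [3, -2] (x) [1, 1] (x) [1, 2, -2] and rank(T) ≤ 1.
These bounds meet, so rank(T) = 1.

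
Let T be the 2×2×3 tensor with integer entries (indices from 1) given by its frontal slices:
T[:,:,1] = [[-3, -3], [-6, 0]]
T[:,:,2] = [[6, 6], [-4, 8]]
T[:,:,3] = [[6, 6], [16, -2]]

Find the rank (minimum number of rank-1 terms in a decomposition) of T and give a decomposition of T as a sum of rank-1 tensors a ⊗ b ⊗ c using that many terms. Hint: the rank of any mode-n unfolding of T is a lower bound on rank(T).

rank(T) = 2

Lower bound: in the mode-3 unfolding of T (rows indexed by k, columns by (i,j)) the 2×2 minor on rows k ∈ {1, 2}, columns (i,j) ∈ {(1,1), (2,1)} is det [[-3, -6], [6, -4]] = 48 ≠ 0, so that unfolding has rank ≥ 2 and hence rank(T) ≥ 2 (CP rank is at least every unfolding rank, though it can be larger).
Upper bound: with S_k = T[:,:,k], the two rank-1 terms a₁b₁ᵀ, a₂b₂ᵀ are the rank-1 members of the pencil x·S₁ + y·S₂.
det(x·S₁ + y·S₂) is −18·x² + 72·y² = (-18)·(x − 2·y)(x + 2·y), vanishing at (x:y) = (2:1) and (2:-1).
M₁ = 2·S₁ + S₂ = [[0, 0], [-16, 8]] = (-8)·[0, 1][2, -1]ᵀ and M₂ = 2·S₁ − S₂ = [[-12, -12], [-8, -8]] = (-4)·[3, 2][1, 1]ᵀ, so take a₁ = [0, 1], b₁ = [2, -1], a₂ = [3, 2], b₂ = [1, 1].
Each slice is an integer combination of E₁ = a₁b₁ᵀ and E₂ = a₂b₂ᵀ: S₁ = −2·E₁ − E₂, S₂ = −4·E₁ + 2·E₂, S₃ = 6·E₁ + 2·E₂; reading off coefficients, c₁ = [-2, -4, 6] and c₂ = [-1, 2, 2].
Hence T = [0, 1] ⊗ [2, -1] ⊗ [-2, -4, 6] + [3, 2] ⊗ [1, 1] ⊗ [-1, 2, 2], so rank(T) ≤ 2.
These bounds meet, so rank(T) = 2.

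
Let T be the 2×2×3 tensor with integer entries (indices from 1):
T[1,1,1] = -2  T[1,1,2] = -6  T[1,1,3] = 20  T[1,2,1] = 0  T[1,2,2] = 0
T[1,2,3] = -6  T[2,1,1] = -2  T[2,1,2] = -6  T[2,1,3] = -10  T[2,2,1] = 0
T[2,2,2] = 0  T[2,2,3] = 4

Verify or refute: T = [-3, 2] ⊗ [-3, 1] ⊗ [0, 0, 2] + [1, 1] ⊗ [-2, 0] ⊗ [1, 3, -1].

Yes

Reconstruct entrywise from the claimed factors. For example, T[1,2,3] = -6 and Σₗ aₗ[1]bₗ[2]cₗ[3] = (-3)·(1)·(2) + (1)·(0)·(-1) = -6; checking all 12 entries, every one matches. The claim holds.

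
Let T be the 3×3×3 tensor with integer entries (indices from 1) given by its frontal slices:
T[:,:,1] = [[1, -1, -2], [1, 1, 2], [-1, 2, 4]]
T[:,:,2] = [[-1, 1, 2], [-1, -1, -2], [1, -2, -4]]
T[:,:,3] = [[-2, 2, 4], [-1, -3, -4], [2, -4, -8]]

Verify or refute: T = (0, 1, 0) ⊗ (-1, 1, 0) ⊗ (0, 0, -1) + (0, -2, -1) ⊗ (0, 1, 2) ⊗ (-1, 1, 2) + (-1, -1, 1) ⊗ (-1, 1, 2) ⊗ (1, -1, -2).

Yes

Reconstruct entrywise from the claimed factors. For example, T[3,3,1] = 4 and Σₗ aₗ[3]bₗ[3]cₗ[1] = (0)·(0)·(0) + (-1)·(2)·(-1) + (1)·(2)·(1) = 4; checking all 27 entries, every one matches. The claim holds.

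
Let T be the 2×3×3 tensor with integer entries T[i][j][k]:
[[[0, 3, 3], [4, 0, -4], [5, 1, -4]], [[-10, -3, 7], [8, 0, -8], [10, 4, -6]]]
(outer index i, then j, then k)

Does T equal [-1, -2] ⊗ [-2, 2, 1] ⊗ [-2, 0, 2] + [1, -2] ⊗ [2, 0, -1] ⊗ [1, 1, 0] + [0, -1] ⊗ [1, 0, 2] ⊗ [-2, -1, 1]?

No

Reconstruct entry (0,0,0) from the claimed factors: Σₗ aₗ[0]bₗ[0]cₗ[0] = (-1)·(-2)·(-2) + (1)·(2)·(1) + (0)·(1)·(-2) = -2, but T[0,0,0] = 0. The claim is false.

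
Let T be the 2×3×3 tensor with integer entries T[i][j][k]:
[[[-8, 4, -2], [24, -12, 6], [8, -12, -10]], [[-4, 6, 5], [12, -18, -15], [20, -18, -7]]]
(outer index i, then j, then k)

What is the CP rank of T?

Lower bound: the mode-3 unfolding of T (rows indexed by k, columns by (i,j) = (0,0), (0,1), (0,2), (1,0), (1,1), (1,2)) is [[-8, 24, 8, -4, 12, 20], [4, -12, -12, 6, -18, -18], [-2, 6, -10, 5, -15, -7]].
There the 2×2 minor on rows k ∈ {0, 1}, columns (i,j) ∈ {(0,0), (0,2)} is det [[-8, 8], [4, -12]] = 64 ≠ 0, so this unfolding has rank ≥ 2; CP rank is at least every unfolding rank, so rank(T) ≥ 2. (This is only a lower bound: in general the CP rank may exceed every unfolding rank, so we still need to exhibit 2 rank-1 terms summing to T.)
Upper bound — finding two terms. Write S_k = T[:,:,k] for the frontal slices: S₀ = [[-8, 24, 8], [-4, 12, 20]], S₁ = [[4, -12, -12], [6, -18, -18]], S₂ = [[-2, 6, -10], [5, -15, -7]].
If T = a₁ ∘ b₁ ∘ c₁ + a₂ ∘ b₂ ∘ c₂ then each S_k = c₁[k]·a₁b₁ᵀ + c₂[k]·a₂b₂ᵀ. S₀ and S₁ are linearly independent, so a₁b₁ᵀ and a₂b₂ᵀ must span the same plane of matrices: they are the rank-1 matrices of the form x·S₀ + y·S₁.
The 2×2 minor of x·S₀ + y·S₁ on rows {0,1}, columns {0,2} is −128·x² + 128·xy = (-128)·(x − y)(x), vanishing at (x:y) = (1:1) and (0:1).
M₁ = S₀ + S₁ = [[-4, 12, -4], [2, -6, 2]] = (-2)·[2, -1][1, -3, 1]ᵀ and M₂ = S₁ = [[4, -12, -12], [6, -18, -18]] = 2·[2, 3][1, -3, -3]ᵀ, so take a₁ = [2, -1], b₁ = [1, -3, 1], a₂ = [2, 3], b₂ = [1, -3, -3].
Each slice is an integer combination of E₁ = a₁b₁ᵀ and E₂ = a₂b₂ᵀ: S₀ = −2·E₁ − 2·E₂, S₁ = 2·E₂, S₂ = −2·E₁ + E₂; reading off coefficients, c₁ = [-2, 0, -2] and c₂ = [-2, 2, 1].
Hence T = [2, -1] ∘ [1, -3, 1] ∘ [-2, 0, -2] + [2, 3] ∘ [1, -3, -3] ∘ [-2, 2, 1], so rank(T) ≤ 2.
These bounds meet, so rank(T) = 2.

2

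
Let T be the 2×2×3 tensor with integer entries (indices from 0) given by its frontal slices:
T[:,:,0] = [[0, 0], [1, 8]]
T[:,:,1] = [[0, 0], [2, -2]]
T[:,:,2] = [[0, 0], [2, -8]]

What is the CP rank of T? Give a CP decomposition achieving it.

Lower bound: the mode-2 unfolding of T (rows indexed by j, columns by (i,k) = (0,0), (0,1), (0,2), (1,0), (1,1), (1,2)) is [[0, 0, 0, 1, 2, 2], [0, 0, 0, 8, -2, -8]].
There the 2×2 minor on rows j ∈ {0, 1}, columns (i,k) ∈ {(1,0), (1,1)} is det [[1, 2], [8, -2]] = -18 ≠ 0, so this unfolding has rank ≥ 2; CP rank is at least every unfolding rank, so rank(T) ≥ 2. (This is only a lower bound: in general the CP rank may exceed every unfolding rank, so we still need to exhibit 2 rank-1 terms summing to T.)
Upper bound — finding two terms. Every mode-1 slice of T is a multiple of one matrix: T[i,:,:] = a[i]·M with a = [0, 1] and M = [[1, 2, 2], [8, -2, -8]] (rows indexed by j, columns by k). So it suffices to write M as a sum of two rank-1 matrices.
Splitting M by its rows (j = 0, 1), M = [1, 0][1, 2, 2]ᵀ + [0, 1][8, -2, -8]ᵀ.
Hence T = [0, 1] ⊗ [1, 0] ⊗ [1, 2, 2] + [0, 1] ⊗ [0, 1] ⊗ [8, -2, -8], so rank(T) ≤ 2.
These bounds meet, so rank(T) = 2.

rank(T) = 2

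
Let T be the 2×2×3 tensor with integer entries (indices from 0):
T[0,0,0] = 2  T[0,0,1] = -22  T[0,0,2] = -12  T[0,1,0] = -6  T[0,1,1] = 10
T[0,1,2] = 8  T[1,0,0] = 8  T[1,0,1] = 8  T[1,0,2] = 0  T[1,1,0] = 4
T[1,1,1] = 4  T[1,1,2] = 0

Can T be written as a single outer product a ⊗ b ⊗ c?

The mode-1 unfolding of T (rows indexed by i, columns by (j,k) = (0,0), (0,1), (0,2), (1,0), (1,1), (1,2)) is [[2, -22, -12, -6, 10, 8], [8, 8, 0, 4, 4, 0]].
There the 2×2 minor on rows i ∈ {0, 1}, columns (j,k) ∈ {(0,0), (0,1)} is det [[2, -22], [8, 8]] = 192 ≠ 0, so this unfolding has rank ≥ 2; CP rank is at least every unfolding rank, so rank(T) ≥ 2.
In particular rank(T) ≥ 2 > 1, so T is not rank-1.

No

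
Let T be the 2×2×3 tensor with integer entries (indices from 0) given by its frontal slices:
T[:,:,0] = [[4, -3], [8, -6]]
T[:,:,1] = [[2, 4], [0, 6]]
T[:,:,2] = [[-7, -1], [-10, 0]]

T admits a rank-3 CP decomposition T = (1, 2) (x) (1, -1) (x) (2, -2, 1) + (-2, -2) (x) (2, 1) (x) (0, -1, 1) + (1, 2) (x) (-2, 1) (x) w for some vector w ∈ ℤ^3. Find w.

w = (-1, 0, 2)

Subtract the known terms from T to get the rank-1 residual R = (1, 2) (x) (-2, 1) (x) w, so R[i,j,k] = a[i]·b[j]·w[k]. Pick indices with nonzero a[0]·b[0] = (1)·(-2) = -2. Only the fibre through (0,0,·) is needed: R[0,0,:] = T[0,0,:] − Σₗ aₗ[0]bₗ[0]cₗ = [4, 2, -7] − (1)·(1)·(2, -2, 1) − (-2)·(2)·(0, -1, 1) = [2, 0, -4]. Then w[k] = R[0,0,k] / -2 for each k, giving w = [2, 0, -4] / -2 = (-1, 0, 2).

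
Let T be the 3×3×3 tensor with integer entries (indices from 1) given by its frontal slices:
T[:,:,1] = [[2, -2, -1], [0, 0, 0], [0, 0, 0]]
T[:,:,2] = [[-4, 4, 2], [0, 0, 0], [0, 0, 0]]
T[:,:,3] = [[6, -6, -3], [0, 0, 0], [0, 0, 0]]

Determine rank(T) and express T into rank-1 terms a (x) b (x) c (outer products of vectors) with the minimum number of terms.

rank(T) = 1

Lower bound: T ≠ 0 (e.g. T[1,1,1] = 2), so rank(T) ≥ 1.
Upper bound: if T = a (x) b (x) c then every fibre of T is a multiple of the corresponding factor, so read the factors off the fibres through the nonzero entry T[1,1,1] = 2.
The mode-1 fibre T[:,1,1] = [2, 0, 0] gives a = (1, 0, 0) (primitive direction); the mode-2 fibre T[1,:,1] = [2, -2, -1] gives b = (2, -2, -1); then c[k] = T[1,1,k] / (a[1]·b[1]) = [2, -4, 6] / 2 = (1, -2, 3).
Expanding (1, 0, 0) (x) (2, -2, -1) (x) (1, -2, 3) reproduces all 27 entries of T, so T = (1, 0, 0) (x) (2, -2, -1) (x) (1, -2, 3) and rank(T) ≤ 1.
These bounds meet, so rank(T) = 1.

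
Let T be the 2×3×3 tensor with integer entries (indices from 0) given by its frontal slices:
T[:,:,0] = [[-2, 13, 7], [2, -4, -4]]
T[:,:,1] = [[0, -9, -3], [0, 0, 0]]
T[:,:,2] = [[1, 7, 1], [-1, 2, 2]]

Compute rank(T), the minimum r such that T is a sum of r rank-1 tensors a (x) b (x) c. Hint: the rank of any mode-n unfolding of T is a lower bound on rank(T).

2

Lower bound: the mode-2 unfolding of T (rows indexed by j, columns by (i,k) = (0,0), (0,1), (0,2), (1,0), (1,1), (1,2)) is [[-2, 0, 1, 2, 0, -1], [13, -9, 7, -4, 0, 2], [7, -3, 1, -4, 0, 2]].
There the 2×2 minor on rows j ∈ {0, 1}, columns (i,k) ∈ {(0,0), (0,1)} is det [[-2, 0], [13, -9]] = 18 ≠ 0, so this unfolding has rank ≥ 2; CP rank is at least every unfolding rank, so rank(T) ≥ 2. (Unfolding ranks only ever bound the CP rank from below — rank(T) can be strictly larger than all of them — so the matching upper bound has to come from an explicit 2-term decomposition.)
Upper bound — finding two terms. Write S_k = T[:,:,k] for the frontal slices: S₀ = [[-2, 13, 7], [2, -4, -4]], S₁ = [[0, -9, -3], [0, 0, 0]], S₂ = [[1, 7, 1], [-1, 2, 2]].
If T = a₁ (x) b₁ (x) c₁ + a₂ (x) b₂ (x) c₂ then each S_k = c₁[k]·a₁b₁ᵀ + c₂[k]·a₂b₂ᵀ. S₀ and S₁ are linearly independent, so a₁b₁ᵀ and a₂b₂ᵀ must span the same plane of matrices: they are the rank-1 matrices of the form x·S₀ + y·S₁.
The 2×2 minor of x·S₀ + y·S₁ on rows {0,1}, columns {0,1} is −18·x² + 18·xy = (-18)·(x − y)(x), vanishing at (x:y) = (1:1) and (0:1).
M₁ = S₀ + S₁ = [[-2, 4, 4], [2, -4, -4]] = (-2)·(1, -1)(1, -2, -2)ᵀ and M₂ = S₁ = [[0, -9, -3], [0, 0, 0]] = (-3)·(1, 0)(0, 3, 1)ᵀ, so take a₁ = (1, -1), b₁ = (1, -2, -2), a₂ = (1, 0), b₂ = (0, 3, 1).
Each slice is an integer combination of E₁ = a₁b₁ᵀ and E₂ = a₂b₂ᵀ: S₀ = −2·E₁ + 3·E₂, S₁ = −3·E₂, S₂ = E₁ + 3·E₂; reading off coefficients, c₁ = (-2, 0, 1) and c₂ = (3, -3, 3).
Hence T = (1, -1) (x) (1, -2, -2) (x) (-2, 0, 1) + (1, 0) (x) (0, 3, 1) (x) (3, -3, 3), so rank(T) ≤ 2.
These bounds meet, so rank(T) = 2.
Check entry T[1,2,2] = 2: (-1)·(-2)·(1) + (0)·(1)·(3) = 2.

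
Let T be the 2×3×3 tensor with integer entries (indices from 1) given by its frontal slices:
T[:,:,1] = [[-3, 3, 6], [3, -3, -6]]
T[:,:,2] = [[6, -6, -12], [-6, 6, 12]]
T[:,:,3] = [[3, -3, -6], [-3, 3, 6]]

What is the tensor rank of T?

Lower bound: T ≠ 0 (e.g. T[1,1,1] = -3), so rank(T) ≥ 1.
Upper bound: if T = a ⊗ b ⊗ c then every fibre of T is a multiple of the corresponding factor, so read the factors off the fibres through the nonzero entry T[1,1,1] = -3.
The mode-1 fibre T[:,1,1] = [-3, 3] gives a = [1, -1] (primitive direction); the mode-2 fibre T[1,:,1] = [-3, 3, 6] gives b = [1, -1, -2]; then c[k] = T[1,1,k] / (a[1]·b[1]) = [-3, 6, 3] / 1 = [-3, 6, 3].
Expanding [1, -1] ⊗ [1, -1, -2] ⊗ [-3, 6, 3] reproduces all 18 entries of T, so T = [1, -1] ⊗ [1, -1, -2] ⊗ [-3, 6, 3] and rank(T) ≤ 1.
These bounds meet, so rank(T) = 1.

1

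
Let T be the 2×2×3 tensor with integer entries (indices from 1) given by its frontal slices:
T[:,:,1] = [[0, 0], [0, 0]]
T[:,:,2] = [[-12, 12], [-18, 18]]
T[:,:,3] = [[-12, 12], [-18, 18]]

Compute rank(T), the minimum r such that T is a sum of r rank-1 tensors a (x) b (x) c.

1

Lower bound: T ≠ 0 (e.g. T[1,1,2] = -12), so rank(T) ≥ 1.
Upper bound: if T = a (x) b (x) c then every fibre of T is a multiple of the corresponding factor, so read the factors off the fibres through the nonzero entry T[1,1,2] = -12.
The mode-1 fibre T[:,1,2] = [-12, -18] gives a = [2, 3] (primitive direction); the mode-2 fibre T[1,:,2] = [-12, 12] gives b = [1, -1]; then c[k] = T[1,1,k] / (a[1]·b[1]) = [0, -12, -12] / 2 = [0, -6, -6].
Expanding [2, 3] (x) [1, -1] (x) [0, -6, -6] reproduces all 12 entries of T, so T = [2, 3] (x) [1, -1] (x) [0, -6, -6] and rank(T) ≤ 1.
These bounds meet, so rank(T) = 1.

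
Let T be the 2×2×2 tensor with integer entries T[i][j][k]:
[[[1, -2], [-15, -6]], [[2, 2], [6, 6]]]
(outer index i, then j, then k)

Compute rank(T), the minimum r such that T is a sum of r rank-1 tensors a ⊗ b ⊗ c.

2

Lower bound: in the mode-2 unfolding of T (rows indexed by j, columns by (i,k)) the 2×2 minor on rows j ∈ {0, 1}, columns (i,k) ∈ {(0,0), (0,1)} is det [[1, -2], [-15, -6]] = -36 ≠ 0, so that unfolding has rank ≥ 2 and hence rank(T) ≥ 2 (CP rank is at least every unfolding rank, though it can be larger).
Upper bound: with S_k = T[:,:,k], the two rank-1 terms a₁b₁ᵀ, a₂b₂ᵀ are the rank-1 members of the pencil x·S₀ + y·S₁.
det(x·S₀ + y·S₁) is 36·x² + 36·xy = 36·(x + y)(x), vanishing at (x:y) = (1:-1) and (0:1).
M₁ = S₀ − S₁ = [[3, -9], [0, 0]] = 3·(1, 0)(1, -3)ᵀ and M₂ = S₁ = [[-2, -6], [2, 6]] = (-2)·(1, -1)(1, 3)ᵀ, so take a₁ = (1, 0), b₁ = (1, -3), a₂ = (1, -1), b₂ = (1, 3).
Each slice is an integer combination of E₁ = a₁b₁ᵀ and E₂ = a₂b₂ᵀ: S₀ = 3·E₁ − 2·E₂, S₁ = −2·E₂; reading off coefficients, c₁ = (3, 0) and c₂ = (-2, -2).
Hence T = (1, 0) ⊗ (1, -3) ⊗ (3, 0) + (1, -1) ⊗ (1, 3) ⊗ (-2, -2), so rank(T) ≤ 2.
These bounds meet, so rank(T) = 2.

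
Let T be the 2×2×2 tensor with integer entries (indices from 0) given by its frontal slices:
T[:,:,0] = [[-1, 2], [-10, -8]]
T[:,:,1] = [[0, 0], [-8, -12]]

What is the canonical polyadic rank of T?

2

Lower bound: the mode-3 unfolding of T (rows indexed by k, columns by (i,j) = (0,0), (0,1), (1,0), (1,1)) is [[-1, 2, -10, -8], [0, 0, -8, -12]].
There the 2×2 minor on rows k ∈ {0, 1}, columns (i,j) ∈ {(0,0), (1,0)} is det [[-1, -10], [0, -8]] = 8 ≠ 0, so this unfolding has rank ≥ 2; CP rank is at least every unfolding rank, so rank(T) ≥ 2. (Flattening ranks never certify an upper bound on CP rank; for that we must actually write T with 2 rank-1 terms.)
Upper bound — finding two terms. Write S_k = T[:,:,k] for the frontal slices: S₀ = [[-1, 2], [-10, -8]], S₁ = [[0, 0], [-8, -12]].
If T = a₁ ⊗ b₁ ⊗ c₁ + a₂ ⊗ b₂ ⊗ c₂ then each S_k = c₁[k]·a₁b₁ᵀ + c₂[k]·a₂b₂ᵀ. S₀ and S₁ are linearly independent, so a₁b₁ᵀ and a₂b₂ᵀ must span the same plane of matrices: they are the rank-1 matrices of the form x·S₀ + y·S₁.
det(x·S₀ + y·S₁) is 28·x² + 28·xy = 28·(x + y)(x), vanishing at (x:y) = (1:-1) and (0:1).
M₁ = S₀ − S₁ = [[-1, 2], [-2, 4]] = −[1, 2][1, -2]ᵀ and M₂ = S₁ = [[0, 0], [-8, -12]] = (-4)·[0, 1][2, 3]ᵀ, so take a₁ = [1, 2], b₁ = [1, -2], a₂ = [0, 1], b₂ = [2, 3].
Each slice is an integer combination of E₁ = a₁b₁ᵀ and E₂ = a₂b₂ᵀ: S₀ = −E₁ − 4·E₂, S₁ = −4·E₂; reading off coefficients, c₁ = [-1, 0] and c₂ = [-4, -4].
Hence T = [1, 2] ⊗ [1, -2] ⊗ [-1, 0] + [0, 1] ⊗ [2, 3] ⊗ [-4, -4], so rank(T) ≤ 2.
These bounds meet, so rank(T) = 2.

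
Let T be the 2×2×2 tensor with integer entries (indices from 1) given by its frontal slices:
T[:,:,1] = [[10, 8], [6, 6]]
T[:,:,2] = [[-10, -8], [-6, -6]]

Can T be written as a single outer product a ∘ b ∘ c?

The mode-1 unfolding of T (rows indexed by i, columns by (j,k) = (1,1), (1,2), (2,1), (2,2)) is [[10, -10, 8, -8], [6, -6, 6, -6]].
There the 2×2 minor on rows i ∈ {1, 2}, columns (j,k) ∈ {(1,1), (2,1)} is det [[10, 8], [6, 6]] = 12 ≠ 0, so this unfolding has rank ≥ 2; CP rank is at least every unfolding rank, so rank(T) ≥ 2.
In particular rank(T) ≥ 2 > 1, so T is not rank-1.

No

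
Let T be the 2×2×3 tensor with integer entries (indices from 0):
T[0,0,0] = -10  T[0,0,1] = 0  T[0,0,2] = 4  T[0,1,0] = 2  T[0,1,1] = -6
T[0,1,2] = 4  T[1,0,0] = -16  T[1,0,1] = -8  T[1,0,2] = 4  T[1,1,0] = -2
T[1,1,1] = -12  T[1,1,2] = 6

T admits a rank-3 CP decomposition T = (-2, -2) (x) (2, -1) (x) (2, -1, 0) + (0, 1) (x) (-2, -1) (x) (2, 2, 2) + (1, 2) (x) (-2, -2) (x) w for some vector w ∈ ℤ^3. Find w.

w = (1, 2, -2)

Subtract the known terms from T to get the rank-1 residual R = (1, 2) (x) (-2, -2) (x) w, so R[i,j,k] = a[i]·b[j]·w[k]. Pick indices with nonzero a[0]·b[0] = (1)·(-2) = -2. Only the fibre through (0,0,·) is needed: R[0,0,:] = T[0,0,:] − Σₗ aₗ[0]bₗ[0]cₗ = [-10, 0, 4] − (-2)·(2)·(2, -1, 0) − (0)·(-2)·(2, 2, 2) = [-2, -4, 4]. Then w[k] = R[0,0,k] / -2 for each k, giving w = [-2, -4, 4] / -2 = (1, 2, -2).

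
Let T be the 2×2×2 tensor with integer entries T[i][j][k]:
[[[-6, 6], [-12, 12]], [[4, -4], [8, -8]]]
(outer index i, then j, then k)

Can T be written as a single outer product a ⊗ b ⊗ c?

If T = a ⊗ b ⊗ c then every fibre of T is a multiple of the corresponding factor, so read the factors off the fibres through the nonzero entry T[0,0,0] = -6.
The mode-1 fibre T[:,0,0] = [-6, 4] gives a = (3, -2) (primitive direction); the mode-2 fibre T[0,:,0] = [-6, -12] gives b = (1, 2); then c[k] = T[0,0,k] / (a[0]·b[0]) = [-6, 6] / 3 = (-2, 2).
Expanding (3, -2) ⊗ (1, 2) ⊗ (-2, 2) reproduces all 8 entries of T, so T = (3, -2) ⊗ (1, 2) ⊗ (-2, 2) and rank(T) ≤ 1.
Equivalently every frontal slice T[:,:,k] is c[k] times the rank-1 matrix (3, -2) ⊗ (1, 2). So T has rank 1 (it is nonzero).

Yes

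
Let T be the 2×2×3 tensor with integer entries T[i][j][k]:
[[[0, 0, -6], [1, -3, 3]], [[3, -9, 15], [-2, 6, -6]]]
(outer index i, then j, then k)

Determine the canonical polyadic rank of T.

2

Lower bound: the mode-3 unfolding of T (rows indexed by k, columns by (i,j) = (0,0), (0,1), (1,0), (1,1)) is [[0, 1, 3, -2], [0, -3, -9, 6], [-6, 3, 15, -6]].
There the 2×2 minor on rows k ∈ {0, 2}, columns (i,j) ∈ {(0,0), (0,1)} is det [[0, 1], [-6, 3]] = 6 ≠ 0, so this unfolding has rank ≥ 2; CP rank is at least every unfolding rank, so rank(T) ≥ 2. (Flattening ranks never certify an upper bound on CP rank; for that we must actually write T with 2 rank-1 terms.)
Upper bound — finding two terms. Write S_k = T[:,:,k] for the frontal slices: S₀ = [[0, 1], [3, -2]], S₁ = [[0, -3], [-9, 6]], S₂ = [[-6, 3], [15, -6]].
If T = a₁ ⊗ b₁ ⊗ c₁ + a₂ ⊗ b₂ ⊗ c₂ then each S_k = c₁[k]·a₁b₁ᵀ + c₂[k]·a₂b₂ᵀ. S₀ and S₂ are linearly independent, so a₁b₁ᵀ and a₂b₂ᵀ must span the same plane of matrices: they are the rank-1 matrices of the form x·S₀ + y·S₂.
det(x·S₀ + y·S₂) is −3·x² − 12·xy − 9·y² = (-3)·(x + 3·y)(x + y), vanishing at (x:y) = (3:-1) and (1:-1).
M₁ = 3·S₀ − S₂ = [[6, 0], [-6, 0]] = 6·[1, -1][1, 0]ᵀ and M₂ = S₀ − S₂ = [[6, -2], [-12, 4]] = 2·[1, -2][3, -1]ᵀ, so take a₁ = [1, -1], b₁ = [1, 0], a₂ = [1, -2], b₂ = [3, -1].
Each slice is an integer combination of E₁ = a₁b₁ᵀ and E₂ = a₂b₂ᵀ: S₀ = 3·E₁ − E₂, S₁ = −9·E₁ + 3·E₂, S₂ = 3·E₁ − 3·E₂; reading off coefficients, c₁ = [3, -9, 3] and c₂ = [-1, 3, -3].
Hence T = [1, -1] ⊗ [1, 0] ⊗ [3, -9, 3] + [1, -2] ⊗ [3, -1] ⊗ [-1, 3, -3], so rank(T) ≤ 2.
These bounds meet, so rank(T) = 2.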